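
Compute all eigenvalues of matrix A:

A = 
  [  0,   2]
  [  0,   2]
tr(A) = 2, det(A) = 0
Characteristic polynomial: λ² - tr(A)λ + det(A) = λ² - 2λ
λ² - 2λ = λ(λ - 2)

λ = 2, 0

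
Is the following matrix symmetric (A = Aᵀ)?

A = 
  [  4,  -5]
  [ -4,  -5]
No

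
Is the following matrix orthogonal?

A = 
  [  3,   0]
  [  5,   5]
No

AᵀA = 
  [ 34,  25]
  [ 25,  25]
≠ I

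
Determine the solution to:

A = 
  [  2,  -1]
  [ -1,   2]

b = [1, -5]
x = [-1, -3]

Row reduce the augmented matrix [A|b]:
R2 → R2 + (1/2)·R1
REF = 
  [   2,   -1,    1]
  [   0,  3/2, -9/2]

Back-substitution:
x₂ = (-9/2) / (3/2) = -3
x₁ = (1 - (-1)(-3)) / 2 = -1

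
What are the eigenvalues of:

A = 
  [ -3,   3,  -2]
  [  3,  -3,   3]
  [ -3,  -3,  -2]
Characteristic polynomial: det(λI - A) = λ³ + 8λ² + 15λ + 18
Testing integer divisors of the constant term: p(-6) = 0, so (λ + 6) is a factor:
p(λ) = (λ + 6)(λ² + 2λ + 3)
λ² + 2λ + 3 = 0  ⇒  λ = (-2 ± √((2)² - 4·(3)))/2 = (-2 ± √(-8))/2
  = -1 + i√2,  -1 - i√2

λ = -6, -1 + i√2, -1 - i√2  (≈ -6, -1 + 1.414i, -1 - 1.414i)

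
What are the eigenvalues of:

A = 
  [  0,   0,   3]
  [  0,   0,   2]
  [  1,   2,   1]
Characteristic polynomial: det(λI - A) = λ³ - λ² - 7λ
The constant term is 0, so λ = 0 is a root: p(λ) = λ(λ² - λ - 7)
λ² - λ - 7 = 0  ⇒  λ = (1 ± √((-1)² - 4·(-7)))/2 = (1 ± √(29))/2
  = (1 + √29)/2,  (1 - √29)/2

λ = 0, (1 + √29)/2, (1 - √29)/2  (≈ 0, 3.193, -2.193)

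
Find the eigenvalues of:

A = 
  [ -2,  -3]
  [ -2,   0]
λ = -1 + √7, -1 - √7  (≈ 1.646, -3.646)

tr(A) = -2, det(A) = -6
Characteristic polynomial: λ² - tr(A)λ + det(A) = λ² + 2λ - 6
λ² + 2λ - 6 = 0  ⇒  λ = (-2 ± √((2)² - 4·(-6)))/2 = (-2 ± √(28))/2
  = -1 + √7,  -1 - √7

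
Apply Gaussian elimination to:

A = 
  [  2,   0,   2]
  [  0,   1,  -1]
Row operations:
No row operations needed (already in echelon form).

Resulting echelon form:
REF = 
  [  2,   0,   2]
  [  0,   1,  -1]

Rank = 2 (number of non-zero pivot rows).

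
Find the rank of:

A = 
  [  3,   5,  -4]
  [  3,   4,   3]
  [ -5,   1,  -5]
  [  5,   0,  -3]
rank(A) = 3

Row reduce:
R2 → R2 - (1)·R1
R3 → R3 + (5/3)·R1
R4 → R4 - (5/3)·R1
R3 → R3 + (28/3)·R2
R4 → R4 - (25/3)·R2
R4 → R4 + (164/161)·R3
REF = 
  [    3,     5,    -4]
  [    0,    -1,     7]
  [    0,     0, 161/3]
  [    0,     0,     0]
Pivot columns: 1, 2, 3 → 3 pivots.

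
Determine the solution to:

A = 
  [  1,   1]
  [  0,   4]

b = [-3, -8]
x = [-1, -2]

Row reduce the augmented matrix [A|b]:
(already in echelon form)
REF = 
  [  1,   1,  -3]
  [  0,   4,  -8]

Back-substitution:
x₂ = (-8) / 4 = -2
x₁ = (-3 - (1)(-2)) / 1 = -1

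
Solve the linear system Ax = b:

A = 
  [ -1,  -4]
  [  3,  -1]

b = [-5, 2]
Row reduce the augmented matrix [A|b]:
R2 → R2 + (3)·R1
REF = 
  [ -1,  -4,  -5]
  [  0, -13, -13]

Back-substitution:
x₂ = (-13) / (-13) = 1
x₁ = (-5 - (-4)(1)) / (-1) = 1

x = [1, 1]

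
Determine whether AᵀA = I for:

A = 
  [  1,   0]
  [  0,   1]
Yes

AᵀA = 
  [  1,   0]
  [  0,   1]
= I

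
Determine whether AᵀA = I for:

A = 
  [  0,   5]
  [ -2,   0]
No

AᵀA = 
  [  4,   0]
  [  0,  25]
≠ I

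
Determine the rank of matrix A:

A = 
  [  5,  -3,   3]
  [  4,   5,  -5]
Row reduce:
R2 → R2 - (4/5)·R1
REF = 
  [    5,    -3,     3]
  [    0,  37/5, -37/5]
Pivot columns: 1, 2 → 2 pivots.

rank(A) = 2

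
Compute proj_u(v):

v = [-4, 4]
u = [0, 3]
proj_u(v) = [0, 4]

v·u = (-4)(0) + (4)(3) = 12
u·u = (0)² + (3)² = 9
proj_u(v) = (v·u / u·u) × u = (12/9) × u = (4/3) × u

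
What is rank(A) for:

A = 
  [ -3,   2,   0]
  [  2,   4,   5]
rank(A) = 2

Row reduce:
R2 → R2 + (2/3)·R1
REF = 
  [  -3,    2,    0]
  [   0, 16/3,    5]
Pivot columns: 1, 2 → 2 pivots.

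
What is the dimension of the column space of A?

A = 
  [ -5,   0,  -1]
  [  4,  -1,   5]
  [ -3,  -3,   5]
dim(Col(A)) = 3

Row reduce:
R2 → R2 + (4/5)·R1
R3 → R3 - (3/5)·R1
R3 → R3 - (3)·R2
REF = 
  [  -5,    0,   -1]
  [   0,   -1, 21/5]
  [   0,    0,   -7]
Pivot columns: 1, 2, 3 → 3 pivots.
dim(Col(A)) = number of pivot columns = 3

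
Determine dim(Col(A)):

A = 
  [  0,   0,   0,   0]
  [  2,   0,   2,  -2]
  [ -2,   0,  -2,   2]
dim(Col(A)) = 1

Row reduce:
Swap R1 ↔ R2
R3 → R3 + (1)·R1
REF = 
  [  2,   0,   2,  -2]
  [  0,   0,   0,   0]
  [  0,   0,   0,   0]
Pivot columns: 1 → 1 pivot.
dim(Col(A)) = number of pivot columns = 1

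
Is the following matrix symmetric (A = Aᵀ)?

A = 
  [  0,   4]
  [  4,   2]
Yes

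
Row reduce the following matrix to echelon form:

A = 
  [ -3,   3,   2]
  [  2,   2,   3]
Row operations:
R2 → R2 + (2/3)·R1

Resulting echelon form:
REF = 
  [  -3,    3,    2]
  [   0,    4, 13/3]

Rank = 2 (number of non-zero pivot rows).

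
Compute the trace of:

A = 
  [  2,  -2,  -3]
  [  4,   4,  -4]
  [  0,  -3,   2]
8

tr(A) = 2 + 4 + 2 = 8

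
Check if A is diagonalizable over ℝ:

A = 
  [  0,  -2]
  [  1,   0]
No

tr(A) = 0, det(A) = 2
Characteristic polynomial: λ² - tr(A)λ + det(A) = λ² + 2
λ² + 2 = 0  ⇒  λ = (0 ± √((0)² - 4·(2)))/2 = (0 ± √(-8))/2
  = i√2,  -i√2
Eigenvalues: i√2, -i√2  (≈ 0 + 1.414i, 0 - 1.414i)
Has complex eigenvalues (not diagonalizable over ℝ).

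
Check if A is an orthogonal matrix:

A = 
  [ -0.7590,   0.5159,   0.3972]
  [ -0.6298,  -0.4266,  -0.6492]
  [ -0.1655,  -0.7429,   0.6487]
Yes

AᵀA = 
  [  1.0001,   0.0001,   0]
  [  0.0001,   1,  -0.0001]
  [  0,  -0.0001,   1]
≈ I (equal to I up to the 4-dp rounding of the entries)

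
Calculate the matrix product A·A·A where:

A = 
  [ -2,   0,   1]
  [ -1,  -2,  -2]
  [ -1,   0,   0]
A² = A·A:
A²[1,1] = (-2)(-2) + (0)(-1) + (1)(-1) = 3
A²[1,2] = (-2)(0) + (0)(-2) + (1)(0) = 0
A²[1,3] = (-2)(1) + (0)(-2) + (1)(0) = -2
A²[2,1] = (-1)(-2) + (-2)(-1) + (-2)(-1) = 6
A²[2,2] = (-1)(0) + (-2)(-2) + (-2)(0) = 4
A²[2,3] = (-1)(1) + (-2)(-2) + (-2)(0) = 3
A²[3,1] = (-1)(-2) + (0)(-1) + (0)(-1) = 2
A²[3,2] = (-1)(0) + (0)(-2) + (0)(0) = 0
A²[3,3] = (-1)(1) + (0)(-2) + (0)(0) = -1
A² = 
  [  3,   0,  -2]
  [  6,   4,   3]
  [  2,   0,  -1]

A^3 = A^2·A:
A^3[1,1] = (3)(-2) + (0)(-1) + (-2)(-1) = -4
A^3[1,2] = (3)(0) + (0)(-2) + (-2)(0) = 0
A^3[1,3] = (3)(1) + (0)(-2) + (-2)(0) = 3
A^3[2,1] = (6)(-2) + (4)(-1) + (3)(-1) = -19
A^3[2,2] = (6)(0) + (4)(-2) + (3)(0) = -8
A^3[2,3] = (6)(1) + (4)(-2) + (3)(0) = -2
A^3[3,1] = (2)(-2) + (0)(-1) + (-1)(-1) = -3
A^3[3,2] = (2)(0) + (0)(-2) + (-1)(0) = 0
A^3[3,3] = (2)(1) + (0)(-2) + (-1)(0) = 2
A^3 = 
  [ -4,   0,   3]
  [-19,  -8,  -2]
  [ -3,   0,   2]

Therefore
A^3 = 
  [ -4,   0,   3]
  [-19,  -8,  -2]
  [ -3,   0,   2]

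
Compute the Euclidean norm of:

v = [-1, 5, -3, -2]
6.245

||v||₂ = √((-1)² + (5)² + (-3)² + (-2)²) = √39 = 6.245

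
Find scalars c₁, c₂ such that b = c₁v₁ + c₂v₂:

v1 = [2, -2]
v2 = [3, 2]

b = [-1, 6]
c1 = -2, c2 = 1

b = -2·v1 + 1·v2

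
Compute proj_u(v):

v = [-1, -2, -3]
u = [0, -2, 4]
proj_u(v) = [0, 4/5, -8/5]

v·u = (-1)(0) + (-2)(-2) + (-3)(4) = -8
u·u = (0)² + (-2)² + (4)² = 20
proj_u(v) = (v·u / u·u) × u = (-8/20) × u = (-2/5) × u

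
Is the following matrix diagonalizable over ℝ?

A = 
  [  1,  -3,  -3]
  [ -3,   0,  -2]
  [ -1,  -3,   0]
No

Characteristic polynomial: det(λI - A) = λ³ - λ² - 18λ + 39
By the rational root theorem any rational root is an integer dividing 39; none of those is a root, so p(λ) has no rational roots and hence (being an irreducible cubic) no repeated roots.
Discriminant of the cubic: Δ = -4623
Δ < 0 ⇒ one real eigenvalue and a complex-conjugate pair: λ ≈ -4.659, 2.83 + 0.6022i, 2.83 - 0.6022i
Has complex eigenvalues (not diagonalizable over ℝ).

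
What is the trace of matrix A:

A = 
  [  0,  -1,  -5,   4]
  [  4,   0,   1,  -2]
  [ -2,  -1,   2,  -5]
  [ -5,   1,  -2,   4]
6

tr(A) = 0 + 0 + 2 + 4 = 6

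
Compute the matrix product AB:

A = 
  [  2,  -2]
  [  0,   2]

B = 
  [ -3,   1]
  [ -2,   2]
A is 2×2 and B is 2×2, so AB is 2×2. Each entry is (row of A)·(column of B):
AB[1,1] = (2)(-3) + (-2)(-2) = -2
AB[1,2] = (2)(1) + (-2)(2) = -2
AB[2,1] = (0)(-3) + (2)(-2) = -4
AB[2,2] = (0)(1) + (2)(2) = 4

AB = 
  [ -2,  -2]
  [ -4,   4]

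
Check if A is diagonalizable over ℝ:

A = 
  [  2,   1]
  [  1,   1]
Yes

tr(A) = 3, det(A) = 1
Characteristic polynomial: λ² - tr(A)λ + det(A) = λ² - 3λ + 1
λ² - 3λ + 1 = 0  ⇒  λ = (3 ± √((-3)² - 4·(1)))/2 = (3 ± √(5))/2
  = (3 + √5)/2,  (3 - √5)/2
Eigenvalues: (3 + √5)/2, (3 - √5)/2  (≈ 2.618, 0.382)
The two irrational eigenvalues are distinct (simple), so each has alg. mult. = geom. mult. = 1.
Sum of geometric multiplicities equals n, so A has n independent eigenvectors.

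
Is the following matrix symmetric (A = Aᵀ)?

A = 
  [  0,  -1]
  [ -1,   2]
Yes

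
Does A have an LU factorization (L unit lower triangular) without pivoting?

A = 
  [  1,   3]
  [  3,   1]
Yes.
A[1,1] = 1 ≠ 0, so Gaussian elimination proceeds without a row swap: multiplier ℓ₂₁ = (3)/(1) = 3, and U[2,2] = 1 - (3)(3) = -8.
L = 
  [  1,   0]
  [  3,   1]
U = 
  [  1,   3]
  [  0,  -8]
Check row 2 of LU: [(3)(1), (3)(3) + (-8)] = [3, 1] = row 2 of A ✓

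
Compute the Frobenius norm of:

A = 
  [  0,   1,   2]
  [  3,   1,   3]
||A||_F = 4.899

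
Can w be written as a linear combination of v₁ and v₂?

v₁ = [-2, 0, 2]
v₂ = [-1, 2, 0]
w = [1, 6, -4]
Yes

Form the augmented matrix and row-reduce:
[v₁|v₂|w] = 
  [ -2,  -1,   1]
  [  0,   2,   6]
  [  2,   0,  -4]
R3 → R3 + (1)·R1
R3 → R3 + (1/2)·R2
REF = 
  [ -2,  -1,   1]
  [  0,   2,   6]
  [  0,   0,   0]

No row of the form [0 0 | nonzero], so the system is consistent. Back-substitution gives c₁ = -2, c₂ = 3: w = (-2)·v₁ + (3)·v₂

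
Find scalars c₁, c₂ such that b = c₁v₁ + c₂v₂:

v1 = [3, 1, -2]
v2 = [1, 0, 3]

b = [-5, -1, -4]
c1 = -1, c2 = -2

b = -1·v1 + -2·v2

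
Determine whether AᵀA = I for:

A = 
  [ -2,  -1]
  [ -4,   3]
No

AᵀA = 
  [ 20, -10]
  [-10,  10]
≠ I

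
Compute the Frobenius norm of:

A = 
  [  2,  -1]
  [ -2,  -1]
||A||_F = 3.162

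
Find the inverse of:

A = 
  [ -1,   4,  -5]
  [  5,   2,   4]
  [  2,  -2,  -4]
det(A) = (-1)·((2)(-4) - (4)(-2)) - (4)·((5)(-4) - (4)(2)) + (-5)·((5)(-2) - (2)(2))
  = (-1)(0) - (4)(-28) + (-5)(-14)
  = 182
det(A) = 182 ≠ 0, so A is invertible.

Cofactors Cᵢⱼ = (-1)ⁱ⁺ʲ·Mᵢⱼ:
C = 
  [  0,  28, -14]
  [ 26,  14,   6]
  [ 26, -21, -22]

adj(A) = Cᵀ:
adj(A) = 
  [  0,  26,  26]
  [ 28,  14, -21]
  [-14,   6, -22]

A⁻¹ = (1/182) · adj(A):
A⁻¹ = 
  [     0,    1/7,    1/7]
  [  2/13,   1/13,  -3/26]
  [ -1/13,   3/91, -11/91]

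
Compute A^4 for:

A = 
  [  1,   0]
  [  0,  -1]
A² = A·A:
A²[1,1] = (1)(1) + (0)(0) = 1
A²[1,2] = (1)(0) + (0)(-1) = 0
A²[2,1] = (0)(1) + (-1)(0) = 0
A²[2,2] = (0)(0) + (-1)(-1) = 1
A² = 
  [  1,   0]
  [  0,   1]

A^3 = A^2·A:
A^3[1,1] = (1)(1) + (0)(0) = 1
A^3[1,2] = (1)(0) + (0)(-1) = 0
A^3[2,1] = (0)(1) + (1)(0) = 0
A^3[2,2] = (0)(0) + (1)(-1) = -1
A^3 = 
  [  1,   0]
  [  0,  -1]

A^4 = A^3·A:
A^4[1,1] = (1)(1) + (0)(0) = 1
A^4[1,2] = (1)(0) + (0)(-1) = 0
A^4[2,1] = (0)(1) + (-1)(0) = 0
A^4[2,2] = (0)(0) + (-1)(-1) = 1
A^4 = 
  [  1,   0]
  [  0,   1]

Therefore
A^4 = 
  [  1,   0]
  [  0,   1]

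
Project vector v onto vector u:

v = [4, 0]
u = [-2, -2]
v·u = (4)(-2) + (0)(-2) = -8
u·u = (-2)² + (-2)² = 8
proj_u(v) = (v·u / u·u) × u = (-8/8) × u = (-1) × u

proj_u(v) = [2, 2]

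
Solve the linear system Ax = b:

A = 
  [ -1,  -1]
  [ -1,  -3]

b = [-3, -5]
Row reduce the augmented matrix [A|b]:
R2 → R2 - (1)·R1
REF = 
  [ -1,  -1,  -3]
  [  0,  -2,  -2]

Back-substitution:
x₂ = (-2) / (-2) = 1
x₁ = (-3 - (-1)(1)) / (-1) = 2

x = [2, 1]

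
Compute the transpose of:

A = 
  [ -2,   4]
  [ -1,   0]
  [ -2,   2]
Aᵀ = 
  [ -2,  -1,  -2]
  [  4,   0,   2]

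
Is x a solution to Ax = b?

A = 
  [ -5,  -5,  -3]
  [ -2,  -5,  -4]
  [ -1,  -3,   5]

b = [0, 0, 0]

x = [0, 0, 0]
Yes

Ax = [0, 0, 0] = b ✓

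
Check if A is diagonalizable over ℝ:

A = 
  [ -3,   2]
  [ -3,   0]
No

tr(A) = -3, det(A) = 6
Characteristic polynomial: λ² - tr(A)λ + det(A) = λ² + 3λ + 6
λ² + 3λ + 6 = 0  ⇒  λ = (-3 ± √((3)² - 4·(6)))/2 = (-3 ± √(-15))/2
  = (-3 + i√15)/2,  (-3 - i√15)/2
Eigenvalues: (-3 + i√15)/2, (-3 - i√15)/2  (≈ -1.5 + 1.936i, -1.5 - 1.936i)
Has complex eigenvalues (not diagonalizable over ℝ).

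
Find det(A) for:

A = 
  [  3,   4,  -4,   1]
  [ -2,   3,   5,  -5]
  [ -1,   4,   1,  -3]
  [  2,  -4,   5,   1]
Cofactor expansion along row 1: det(A) = a₁₁M₁₁ - a₁₂M₁₂ + a₁₃M₁₃ - a₁₄M₁₄

M₁₁ = det[[3, 5, -5]; [4, 1, -3]; [-4, 5, 1]]
  = (3)·((1)(1) - (-3)(5)) - (5)·((4)(1) - (-3)(-4)) + (-5)·((4)(5) - (1)(-4))
  = (3)(16) - (5)(-8) + (-5)(24)
  = -32
M₁₂ = det[[-2, 5, -5]; [-1, 1, -3]; [2, 5, 1]]
  = (-2)·((1)(1) - (-3)(5)) - (5)·((-1)(1) - (-3)(2)) + (-5)·((-1)(5) - (1)(2))
  = (-2)(16) - (5)(5) + (-5)(-7)
  = -22
M₁₃ = det[[-2, 3, -5]; [-1, 4, -3]; [2, -4, 1]]
  = (-2)·((4)(1) - (-3)(-4)) - (3)·((-1)(1) - (-3)(2)) + (-5)·((-1)(-4) - (4)(2))
  = (-2)(-8) - (3)(5) + (-5)(-4)
  = 21
M₁₄ = det[[-2, 3, 5]; [-1, 4, 1]; [2, -4, 5]]
  = (-2)·((4)(5) - (1)(-4)) - (3)·((-1)(5) - (1)(2)) + (5)·((-1)(-4) - (4)(2))
  = (-2)(24) - (3)(-7) + (5)(-4)
  = -47

det(A) = (3)(-32) - (4)(-22) + (-4)(21) - (1)(-47) = -45

det(A) = -45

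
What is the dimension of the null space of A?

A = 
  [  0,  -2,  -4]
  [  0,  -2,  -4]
nullity(A) = 2

Row reduce:
R2 → R2 - (1)·R1
REF = 
  [  0,  -2,  -4]
  [  0,   0,   0]
Pivot columns: 2 → 1 pivot.
rank(A) = 1, so nullity(A) = 3 - 1 = 2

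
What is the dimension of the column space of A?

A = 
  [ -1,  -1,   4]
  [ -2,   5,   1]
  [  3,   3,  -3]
Row reduce:
R2 → R2 - (2)·R1
R3 → R3 + (3)·R1
REF = 
  [ -1,  -1,   4]
  [  0,   7,  -7]
  [  0,   0,   9]
Pivot columns: 1, 2, 3 → 3 pivots.
dim(Col(A)) = number of pivot columns = 3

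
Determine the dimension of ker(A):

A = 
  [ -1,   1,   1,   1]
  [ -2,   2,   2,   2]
nullity(A) = 3

Row reduce:
R2 → R2 - (2)·R1
REF = 
  [ -1,   1,   1,   1]
  [  0,   0,   0,   0]
Pivot columns: 1 → 1 pivot.
rank(A) = 1, so nullity(A) = 4 - 1 = 3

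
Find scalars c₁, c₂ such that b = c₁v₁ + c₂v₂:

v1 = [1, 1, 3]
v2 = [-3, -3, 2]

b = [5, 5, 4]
c1 = 2, c2 = -1

b = 2·v1 + -1·v2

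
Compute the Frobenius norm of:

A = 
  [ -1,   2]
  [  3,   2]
||A||_F = 4.243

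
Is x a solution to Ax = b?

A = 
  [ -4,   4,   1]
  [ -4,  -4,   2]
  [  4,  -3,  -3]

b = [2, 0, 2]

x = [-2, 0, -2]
No

Ax = [6, 4, -2] ≠ b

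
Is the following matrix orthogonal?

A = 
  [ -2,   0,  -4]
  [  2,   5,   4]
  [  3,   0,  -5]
No

AᵀA = 
  [ 17,  10,   1]
  [ 10,  25,  20]
  [  1,  20,  57]
≠ I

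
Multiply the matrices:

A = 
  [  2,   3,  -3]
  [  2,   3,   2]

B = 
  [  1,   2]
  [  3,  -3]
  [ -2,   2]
A is 2×3 and B is 3×2, so AB is 2×2. Each entry is (row of A)·(column of B):
AB[1,1] = (2)(1) + (3)(3) + (-3)(-2) = 17
AB[1,2] = (2)(2) + (3)(-3) + (-3)(2) = -11
AB[2,1] = (2)(1) + (3)(3) + (2)(-2) = 7
AB[2,2] = (2)(2) + (3)(-3) + (2)(2) = -1

AB = 
  [ 17, -11]
  [  7,  -1]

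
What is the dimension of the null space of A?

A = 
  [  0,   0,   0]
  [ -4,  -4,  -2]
nullity(A) = 2

Row reduce:
Swap R1 ↔ R2
REF = 
  [ -4,  -4,  -2]
  [  0,   0,   0]
Pivot columns: 1 → 1 pivot.
rank(A) = 1, so nullity(A) = 3 - 1 = 2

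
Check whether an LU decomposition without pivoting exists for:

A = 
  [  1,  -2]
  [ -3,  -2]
Yes.
A[1,1] = 1 ≠ 0, so Gaussian elimination proceeds without a row swap: multiplier ℓ₂₁ = (-3)/(1) = -3, and U[2,2] = -2 - (-3)(-2) = -8.
L = 
  [  1,   0]
  [ -3,   1]
U = 
  [  1,  -2]
  [  0,  -8]
Check row 2 of LU: [(-3)(1), (-3)(-2) + (-8)] = [-3, -2] = row 2 of A ✓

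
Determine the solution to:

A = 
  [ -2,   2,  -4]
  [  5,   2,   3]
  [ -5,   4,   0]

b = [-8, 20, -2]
Row reduce the augmented matrix [A|b]:
R2 → R2 + (5/2)·R1
R3 → R3 - (5/2)·R1
R3 → R3 + (1/7)·R2
REF = 
  [ -2,   2,  -4,  -8]
  [  0,   7,  -7,   0]
  [  0,   0,   9,  18]

Back-substitution:
x₃ = 18 / 9 = 2
x₂ = (0 - (-7)(2)) / 7 = 2
x₁ = (-8 - (2)(2) - (-4)(2)) / (-2) = 2

x = [2, 2, 2]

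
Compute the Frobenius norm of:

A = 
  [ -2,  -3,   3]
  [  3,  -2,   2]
||A||_F = 6.245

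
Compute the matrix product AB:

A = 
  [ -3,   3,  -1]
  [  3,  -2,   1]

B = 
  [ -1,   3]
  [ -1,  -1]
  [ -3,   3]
AB = 
  [  3, -15]
  [ -4,  14]

A is 2×3 and B is 3×2, so AB is 2×2. Each entry is (row of A)·(column of B):
AB[1,1] = (-3)(-1) + (3)(-1) + (-1)(-3) = 3
AB[1,2] = (-3)(3) + (3)(-1) + (-1)(3) = -15
AB[2,1] = (3)(-1) + (-2)(-1) + (1)(-3) = -4
AB[2,2] = (3)(3) + (-2)(-1) + (1)(3) = 14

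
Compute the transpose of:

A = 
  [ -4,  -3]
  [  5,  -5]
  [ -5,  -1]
Aᵀ = 
  [ -4,   5,  -5]
  [ -3,  -5,  -1]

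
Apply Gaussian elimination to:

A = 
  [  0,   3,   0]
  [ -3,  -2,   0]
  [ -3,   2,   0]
Row operations:
Swap R1 ↔ R2
R3 → R3 - (1)·R1
R3 → R3 - (4/3)·R2

Resulting echelon form:
REF = 
  [ -3,  -2,   0]
  [  0,   3,   0]
  [  0,   0,   0]

Rank = 2 (number of non-zero pivot rows).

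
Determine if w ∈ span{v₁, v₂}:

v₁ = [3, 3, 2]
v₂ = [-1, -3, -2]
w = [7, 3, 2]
Yes

Form the augmented matrix and row-reduce:
[v₁|v₂|w] = 
  [  3,  -1,   7]
  [  3,  -3,   3]
  [  2,  -2,   2]
R2 → R2 - (1)·R1
R3 → R3 - (2/3)·R1
R3 → R3 - (2/3)·R2
REF = 
  [  3,  -1,   7]
  [  0,  -2,  -4]
  [  0,   0,   0]

No row of the form [0 0 | nonzero], so the system is consistent. Back-substitution gives c₁ = 3, c₂ = 2: w = (3)·v₁ + (2)·v₂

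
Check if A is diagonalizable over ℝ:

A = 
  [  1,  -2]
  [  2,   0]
No

tr(A) = 1, det(A) = 4
Characteristic polynomial: λ² - tr(A)λ + det(A) = λ² - λ + 4
λ² - λ + 4 = 0  ⇒  λ = (1 ± √((-1)² - 4·(4)))/2 = (1 ± √(-15))/2
  = (1 + i√15)/2,  (1 - i√15)/2
Eigenvalues: (1 + i√15)/2, (1 - i√15)/2  (≈ 0.5 + 1.936i, 0.5 - 1.936i)
Has complex eigenvalues (not diagonalizable over ℝ).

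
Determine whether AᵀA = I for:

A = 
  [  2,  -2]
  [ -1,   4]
No

AᵀA = 
  [  5,  -8]
  [ -8,  20]
≠ I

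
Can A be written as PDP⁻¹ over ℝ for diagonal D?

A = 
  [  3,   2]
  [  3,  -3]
Yes

tr(A) = 0, det(A) = -15
Characteristic polynomial: λ² - tr(A)λ + det(A) = λ² - 15
λ² - 15 = 0  ⇒  λ = (0 ± √((0)² - 4·(-15)))/2 = (0 ± √(60))/2
  = √15,  -√15
Eigenvalues: √15, -√15  (≈ 3.873, -3.873)
The two irrational eigenvalues are distinct (simple), so each has alg. mult. = geom. mult. = 1.
Sum of geometric multiplicities equals n, so A has n independent eigenvectors.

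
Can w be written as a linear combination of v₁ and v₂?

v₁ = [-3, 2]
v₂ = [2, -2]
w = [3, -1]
Yes

Form the augmented matrix and row-reduce:
[v₁|v₂|w] = 
  [ -3,   2,   3]
  [  2,  -2,  -1]
R2 → R2 + (2/3)·R1
REF = 
  [  -3,    2,    3]
  [   0, -2/3,    1]

No row of the form [0 0 | nonzero], so the system is consistent. Back-substitution gives c₁ = -2, c₂ = -3/2: w = (-2)·v₁ + (-3/2)·v₂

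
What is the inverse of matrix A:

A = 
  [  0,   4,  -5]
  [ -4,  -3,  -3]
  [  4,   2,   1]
det(A) = (0)·((-3)(1) - (-3)(2)) - (4)·((-4)(1) - (-3)(4)) + (-5)·((-4)(2) - (-3)(4))
  = (0)(3) - (4)(8) + (-5)(4)
  = -52
det(A) = -52 ≠ 0, so A is invertible.

Cofactors Cᵢⱼ = (-1)ⁱ⁺ʲ·Mᵢⱼ:
C = 
  [  3,  -8,   4]
  [-14,  20,  16]
  [-27,  20,  16]

adj(A) = Cᵀ:
adj(A) = 
  [  3, -14, -27]
  [ -8,  20,  20]
  [  4,  16,  16]

A⁻¹ = (-1/52) · adj(A):
A⁻¹ = 
  [-3/52,  7/26, 27/52]
  [ 2/13, -5/13, -5/13]
  [-1/13, -4/13, -4/13]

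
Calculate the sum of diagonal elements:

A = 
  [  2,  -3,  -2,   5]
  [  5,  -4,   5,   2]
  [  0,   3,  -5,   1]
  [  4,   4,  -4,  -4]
-11

tr(A) = 2 + -4 + -5 + -4 = -11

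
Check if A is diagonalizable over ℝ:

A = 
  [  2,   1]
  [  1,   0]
Yes

tr(A) = 2, det(A) = -1
Characteristic polynomial: λ² - tr(A)λ + det(A) = λ² - 2λ - 1
λ² - 2λ - 1 = 0  ⇒  λ = (2 ± √((-2)² - 4·(-1)))/2 = (2 ± √(8))/2
  = 1 + √2,  1 - √2
Eigenvalues: 1 + √2, 1 - √2  (≈ 2.414, -0.4142)
The two irrational eigenvalues are distinct (simple), so each has alg. mult. = geom. mult. = 1.
Sum of geometric multiplicities equals n, so A has n independent eigenvectors.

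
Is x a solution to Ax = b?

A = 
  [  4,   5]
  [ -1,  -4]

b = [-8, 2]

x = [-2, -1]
No

Ax = [-13, 6] ≠ b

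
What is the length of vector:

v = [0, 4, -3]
5

||v||₂ = √((0)² + (4)² + (-3)²) = √25 = 5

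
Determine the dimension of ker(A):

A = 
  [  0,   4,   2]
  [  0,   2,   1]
nullity(A) = 2

Row reduce:
R2 → R2 - (1/2)·R1
REF = 
  [  0,   4,   2]
  [  0,   0,   0]
Pivot columns: 2 → 1 pivot.
rank(A) = 1, so nullity(A) = 3 - 1 = 2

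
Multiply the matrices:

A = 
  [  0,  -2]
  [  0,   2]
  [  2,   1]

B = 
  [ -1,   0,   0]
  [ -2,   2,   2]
A is 3×2 and B is 2×3, so AB is 3×3. Each entry is (row of A)·(column of B):
AB[1,1] = (0)(-1) + (-2)(-2) = 4
AB[1,2] = (0)(0) + (-2)(2) = -4
AB[1,3] = (0)(0) + (-2)(2) = -4
AB[2,1] = (0)(-1) + (2)(-2) = -4
AB[2,2] = (0)(0) + (2)(2) = 4
AB[2,3] = (0)(0) + (2)(2) = 4
AB[3,1] = (2)(-1) + (1)(-2) = -4
AB[3,2] = (2)(0) + (1)(2) = 2
AB[3,3] = (2)(0) + (1)(2) = 2

AB = 
  [  4,  -4,  -4]
  [ -4,   4,   4]
  [ -4,   2,   2]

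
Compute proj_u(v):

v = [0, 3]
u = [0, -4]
proj_u(v) = [0, 3]

v·u = (0)(0) + (3)(-4) = -12
u·u = (0)² + (-4)² = 16
proj_u(v) = (v·u / u·u) × u = (-12/16) × u = (-3/4) × u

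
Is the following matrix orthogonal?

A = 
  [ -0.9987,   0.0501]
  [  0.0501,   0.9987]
Yes

AᵀA = 
  [  0.9999,   0]
  [  0,   0.9999]
≈ I (equal to I up to the 4-dp rounding of the entries)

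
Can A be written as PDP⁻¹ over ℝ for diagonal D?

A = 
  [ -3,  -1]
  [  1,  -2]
No

tr(A) = -5, det(A) = 7
Characteristic polynomial: λ² - tr(A)λ + det(A) = λ² + 5λ + 7
λ² + 5λ + 7 = 0  ⇒  λ = (-5 ± √((5)² - 4·(7)))/2 = (-5 ± √(-3))/2
  = (-5 + i√3)/2,  (-5 - i√3)/2
Eigenvalues: (-5 + i√3)/2, (-5 - i√3)/2  (≈ -2.5 + 0.866i, -2.5 - 0.866i)
Has complex eigenvalues (not diagonalizable over ℝ).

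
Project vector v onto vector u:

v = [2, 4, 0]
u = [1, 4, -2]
v·u = (2)(1) + (4)(4) + (0)(-2) = 18
u·u = (1)² + (4)² + (-2)² = 21
proj_u(v) = (v·u / u·u) × u = (18/21) × u = (6/7) × u

proj_u(v) = [6/7, 24/7, -12/7]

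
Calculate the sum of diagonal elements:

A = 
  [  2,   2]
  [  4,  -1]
1

tr(A) = 2 + -1 = 1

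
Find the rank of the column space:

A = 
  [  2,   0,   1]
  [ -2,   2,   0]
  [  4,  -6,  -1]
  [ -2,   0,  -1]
dim(Col(A)) = 2

Row reduce:
R2 → R2 + (1)·R1
R3 → R3 - (2)·R1
R4 → R4 + (1)·R1
R3 → R3 + (3)·R2
REF = 
  [  2,   0,   1]
  [  0,   2,   1]
  [  0,   0,   0]
  [  0,   0,   0]
Pivot columns: 1, 2 → 2 pivots.
dim(Col(A)) = number of pivot columns = 2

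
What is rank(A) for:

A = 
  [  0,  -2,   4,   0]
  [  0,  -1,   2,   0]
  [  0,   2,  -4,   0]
rank(A) = 1

Row reduce:
R2 → R2 - (1/2)·R1
R3 → R3 + (1)·R1
REF = 
  [  0,  -2,   4,   0]
  [  0,   0,   0,   0]
  [  0,   0,   0,   0]
Pivot columns: 2 → 1 pivot.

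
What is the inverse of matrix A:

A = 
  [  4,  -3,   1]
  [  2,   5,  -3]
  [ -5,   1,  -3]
det(A) = (4)·((5)(-3) - (-3)(1)) - (-3)·((2)(-3) - (-3)(-5)) + (1)·((2)(1) - (5)(-5))
  = (4)(-12) - (-3)(-21) + (1)(27)
  = -84
det(A) = -84 ≠ 0, so A is invertible.

Cofactors Cᵢⱼ = (-1)ⁱ⁺ʲ·Mᵢⱼ:
C = 
  [-12,  21,  27]
  [ -8,  -7,  11]
  [  4,  14,  26]

adj(A) = Cᵀ:
adj(A) = 
  [-12,  -8,   4]
  [ 21,  -7,  14]
  [ 27,  11,  26]

A⁻¹ = (-1/84) · adj(A):
A⁻¹ = 
  [   1/7,   2/21,  -1/21]
  [  -1/4,   1/12,   -1/6]
  [ -9/28, -11/84, -13/42]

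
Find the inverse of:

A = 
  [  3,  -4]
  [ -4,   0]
det(A) = (3)(0) - (-4)(-4) = -16
For a 2×2 matrix, A⁻¹ = (1/det(A)) · [[d, -b], [-c, a]]
    = (-1/16) · [[0, 4], [4, 3]]

A⁻¹ = 
  [    0,  -1/4]
  [ -1/4, -3/16]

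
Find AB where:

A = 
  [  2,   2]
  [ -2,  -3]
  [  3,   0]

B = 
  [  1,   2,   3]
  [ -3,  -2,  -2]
AB = 
  [ -4,   0,   2]
  [  7,   2,   0]
  [  3,   6,   9]

A is 3×2 and B is 2×3, so AB is 3×3. Each entry is (row of A)·(column of B):
AB[1,1] = (2)(1) + (2)(-3) = -4
AB[1,2] = (2)(2) + (2)(-2) = 0
AB[1,3] = (2)(3) + (2)(-2) = 2
AB[2,1] = (-2)(1) + (-3)(-3) = 7
AB[2,2] = (-2)(2) + (-3)(-2) = 2
AB[2,3] = (-2)(3) + (-3)(-2) = 0
AB[3,1] = (3)(1) + (0)(-3) = 3
AB[3,2] = (3)(2) + (0)(-2) = 6
AB[3,3] = (3)(3) + (0)(-2) = 9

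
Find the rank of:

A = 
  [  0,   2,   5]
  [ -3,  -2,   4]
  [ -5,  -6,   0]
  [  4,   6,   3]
rank(A) = 2

Row reduce:
Swap R1 ↔ R2
R3 → R3 - (5/3)·R1
R4 → R4 + (4/3)·R1
R3 → R3 + (4/3)·R2
R4 → R4 - (5/3)·R2
REF = 
  [ -3,  -2,   4]
  [  0,   2,   5]
  [  0,   0,   0]
  [  0,   0,   0]
Pivot columns: 1, 2 → 2 pivots.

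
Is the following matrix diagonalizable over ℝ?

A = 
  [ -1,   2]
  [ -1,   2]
Yes

tr(A) = 1, det(A) = 0
Characteristic polynomial: λ² - tr(A)λ + det(A) = λ² - λ
λ² - λ = λ(λ - 1)
Eigenvalues: 1, 0
λ=0: alg. mult. = 1, geom. mult. = 2 - rank(A - (0)I) = 2 - 1 = 1
λ=1: alg. mult. = 1, geom. mult. = 2 - rank(A - (1)I) = 2 - 1 = 1
Sum of geometric multiplicities equals n, so A has n independent eigenvectors.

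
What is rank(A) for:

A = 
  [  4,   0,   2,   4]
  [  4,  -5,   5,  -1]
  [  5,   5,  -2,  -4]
rank(A) = 3

Row reduce:
R2 → R2 - (1)·R1
R3 → R3 - (5/4)·R1
R3 → R3 + (1)·R2
REF = 
  [   4,    0,    2,    4]
  [   0,   -5,    3,   -5]
  [   0,    0, -3/2,  -14]
Pivot columns: 1, 2, 3 → 3 pivots.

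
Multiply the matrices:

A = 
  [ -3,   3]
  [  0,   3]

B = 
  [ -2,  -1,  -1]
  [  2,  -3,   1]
AB = 
  [ 12,  -6,   6]
  [  6,  -9,   3]

A is 2×2 and B is 2×3, so AB is 2×3. Each entry is (row of A)·(column of B):
AB[1,1] = (-3)(-2) + (3)(2) = 12
AB[1,2] = (-3)(-1) + (3)(-3) = -6
AB[1,3] = (-3)(-1) + (3)(1) = 6
AB[2,1] = (0)(-2) + (3)(2) = 6
AB[2,2] = (0)(-1) + (3)(-3) = -9
AB[2,3] = (0)(-1) + (3)(1) = 3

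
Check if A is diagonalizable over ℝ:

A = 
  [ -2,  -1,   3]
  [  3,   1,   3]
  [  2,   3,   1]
No

Characteristic polynomial: det(λI - A) = λ³ - 15λ - 34
By the rational root theorem any rational root is an integer dividing 34; none of those is a root, so p(λ) has no rational roots and hence (being an irreducible cubic) no repeated roots.
Discriminant of the cubic: Δ = -17712
Δ < 0 ⇒ one real eigenvalue and a complex-conjugate pair: λ ≈ 4.713, -2.357 + 1.289i, -2.357 - 1.289i
Has complex eigenvalues (not diagonalizable over ℝ).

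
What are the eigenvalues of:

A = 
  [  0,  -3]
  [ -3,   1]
tr(A) = 1, det(A) = -9
Characteristic polynomial: λ² - tr(A)λ + det(A) = λ² - λ - 9
λ² - λ - 9 = 0  ⇒  λ = (1 ± √((-1)² - 4·(-9)))/2 = (1 ± √(37))/2
  = (1 + √37)/2,  (1 - √37)/2

λ = (1 + √37)/2, (1 - √37)/2  (≈ 3.541, -2.541)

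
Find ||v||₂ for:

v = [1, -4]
4.123

||v||₂ = √((1)² + (-4)²) = √17 = 4.123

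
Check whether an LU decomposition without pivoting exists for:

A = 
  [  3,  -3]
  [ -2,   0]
Yes.
A[1,1] = 3 ≠ 0, so Gaussian elimination proceeds without a row swap: multiplier ℓ₂₁ = (-2)/(3) = -2/3, and U[2,2] = 0 - (-2/3)(-3) = -2.
L = 
  [   1,    0]
  [-2/3,    1]
U = 
  [  3,  -3]
  [  0,  -2]
Check row 2 of LU: [(-2/3)(3), (-2/3)(-3) + (-2)] = [-2, 0] = row 2 of A ✓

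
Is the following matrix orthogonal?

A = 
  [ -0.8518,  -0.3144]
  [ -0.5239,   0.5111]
No

AᵀA = 
  [  1,   0]
  [  0,   0.3601]
≠ I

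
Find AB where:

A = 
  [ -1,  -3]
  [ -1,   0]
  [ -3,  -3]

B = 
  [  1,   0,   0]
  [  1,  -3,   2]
A is 3×2 and B is 2×3, so AB is 3×3. Each entry is (row of A)·(column of B):
AB[1,1] = (-1)(1) + (-3)(1) = -4
AB[1,2] = (-1)(0) + (-3)(-3) = 9
AB[1,3] = (-1)(0) + (-3)(2) = -6
AB[2,1] = (-1)(1) + (0)(1) = -1
AB[2,2] = (-1)(0) + (0)(-3) = 0
AB[2,3] = (-1)(0) + (0)(2) = 0
AB[3,1] = (-3)(1) + (-3)(1) = -6
AB[3,2] = (-3)(0) + (-3)(-3) = 9
AB[3,3] = (-3)(0) + (-3)(2) = -6

AB = 
  [ -4,   9,  -6]
  [ -1,   0,   0]
  [ -6,   9,  -6]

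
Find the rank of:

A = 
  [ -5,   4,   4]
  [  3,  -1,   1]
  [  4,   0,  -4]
Row reduce:
R2 → R2 + (3/5)·R1
R3 → R3 + (4/5)·R1
R3 → R3 - (16/7)·R2
REF = 
  [   -5,     4,     4]
  [    0,   7/5,  17/5]
  [    0,     0, -60/7]
Pivot columns: 1, 2, 3 → 3 pivots.

rank(A) = 3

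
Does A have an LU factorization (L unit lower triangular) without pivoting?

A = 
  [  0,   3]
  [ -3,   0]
No.
A[1,1] = 0 but A[2,1] = -3 ≠ 0. Any LU with L unit lower triangular has (LU)[1,1] = U[1,1] and (LU)[2,1] = L[2,1]·U[1,1]; matching A forces U[1,1] = 0, which then forces (LU)[2,1] = 0 ≠ -3. A row swap (pivoting) is required.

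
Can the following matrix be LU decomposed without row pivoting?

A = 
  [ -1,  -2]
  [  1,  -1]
Yes.
A[1,1] = -1 ≠ 0, so Gaussian elimination proceeds without a row swap: multiplier ℓ₂₁ = (1)/(-1) = -1, and U[2,2] = -1 - (-1)(-2) = -3.
L = 
  [  1,   0]
  [ -1,   1]
U = 
  [ -1,  -2]
  [  0,  -3]
Check row 2 of LU: [(-1)(-1), (-1)(-2) + (-3)] = [1, -1] = row 2 of A ✓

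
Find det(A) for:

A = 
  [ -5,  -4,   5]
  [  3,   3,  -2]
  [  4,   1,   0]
Cofactor expansion along row 1:
det(A) = (-5)·((3)(0) - (-2)(1)) - (-4)·((3)(0) - (-2)(4)) + (5)·((3)(1) - (3)(4))
  = (-5)(2) - (-4)(8) + (5)(-9)
  = -23

det(A) = -23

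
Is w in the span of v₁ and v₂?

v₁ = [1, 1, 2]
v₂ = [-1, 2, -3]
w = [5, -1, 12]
Yes

Form the augmented matrix and row-reduce:
[v₁|v₂|w] = 
  [  1,  -1,   5]
  [  1,   2,  -1]
  [  2,  -3,  12]
R2 → R2 - (1)·R1
R3 → R3 - (2)·R1
R3 → R3 + (1/3)·R2
REF = 
  [  1,  -1,   5]
  [  0,   3,  -6]
  [  0,   0,   0]

No row of the form [0 0 | nonzero], so the system is consistent. Back-substitution gives c₁ = 3, c₂ = -2: w = (3)·v₁ + (-2)·v₂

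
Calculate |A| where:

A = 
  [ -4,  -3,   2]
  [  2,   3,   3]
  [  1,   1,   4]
Cofactor expansion along row 1:
det(A) = (-4)·((3)(4) - (3)(1)) - (-3)·((2)(4) - (3)(1)) + (2)·((2)(1) - (3)(1))
  = (-4)(9) - (-3)(5) + (2)(-1)
  = -23

det(A) = -23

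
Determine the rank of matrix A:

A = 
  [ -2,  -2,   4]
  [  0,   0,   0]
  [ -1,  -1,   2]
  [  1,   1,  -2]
rank(A) = 1

Row reduce:
R3 → R3 - (1/2)·R1
R4 → R4 + (1/2)·R1
REF = 
  [ -2,  -2,   4]
  [  0,   0,   0]
  [  0,   0,   0]
  [  0,   0,   0]
Pivot columns: 1 → 1 pivot.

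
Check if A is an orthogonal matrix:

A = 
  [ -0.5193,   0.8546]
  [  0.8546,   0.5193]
Yes

AᵀA = 
  [  1,   0]
  [  0,   1]
≈ I (equal to I up to the 4-dp rounding of the entries)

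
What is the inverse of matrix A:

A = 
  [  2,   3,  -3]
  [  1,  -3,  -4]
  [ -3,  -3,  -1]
det(A) = (2)·((-3)(-1) - (-4)(-3)) - (3)·((1)(-1) - (-4)(-3)) + (-3)·((1)(-3) - (-3)(-3))
  = (2)(-9) - (3)(-13) + (-3)(-12)
  = 57
det(A) = 57 ≠ 0, so A is invertible.

Cofactors Cᵢⱼ = (-1)ⁱ⁺ʲ·Mᵢⱼ:
C = 
  [ -9,  13, -12]
  [ 12, -11,  -3]
  [-21,   5,  -9]

adj(A) = Cᵀ:
adj(A) = 
  [ -9,  12, -21]
  [ 13, -11,   5]
  [-12,  -3,  -9]

A⁻¹ = (1/57) · adj(A):
A⁻¹ = 
  [ -3/19,   4/19,  -7/19]
  [ 13/57, -11/57,   5/57]
  [ -4/19,  -1/19,  -3/19]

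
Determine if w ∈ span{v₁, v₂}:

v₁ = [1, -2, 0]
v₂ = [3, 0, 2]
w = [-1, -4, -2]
Yes

Form the augmented matrix and row-reduce:
[v₁|v₂|w] = 
  [  1,   3,  -1]
  [ -2,   0,  -4]
  [  0,   2,  -2]
R2 → R2 + (2)·R1
R3 → R3 - (1/3)·R2
REF = 
  [  1,   3,  -1]
  [  0,   6,  -6]
  [  0,   0,   0]

No row of the form [0 0 | nonzero], so the system is consistent. Back-substitution gives c₁ = 2, c₂ = -1: w = (2)·v₁ + (-1)·v₂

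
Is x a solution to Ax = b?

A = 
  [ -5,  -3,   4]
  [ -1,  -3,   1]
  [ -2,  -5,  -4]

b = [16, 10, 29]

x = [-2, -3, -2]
No

Ax = [11, 9, 27] ≠ b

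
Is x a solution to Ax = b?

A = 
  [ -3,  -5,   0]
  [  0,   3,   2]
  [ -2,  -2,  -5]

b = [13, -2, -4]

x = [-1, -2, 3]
No

Ax = [13, 0, -9] ≠ b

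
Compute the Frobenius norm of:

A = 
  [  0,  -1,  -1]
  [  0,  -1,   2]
||A||_F = 2.646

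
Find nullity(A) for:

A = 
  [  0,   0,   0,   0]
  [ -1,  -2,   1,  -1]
nullity(A) = 3

Row reduce:
Swap R1 ↔ R2
REF = 
  [ -1,  -2,   1,  -1]
  [  0,   0,   0,   0]
Pivot columns: 1 → 1 pivot.
rank(A) = 1, so nullity(A) = 4 - 1 = 3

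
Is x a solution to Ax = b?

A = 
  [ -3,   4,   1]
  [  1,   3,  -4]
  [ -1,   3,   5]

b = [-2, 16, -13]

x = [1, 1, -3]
Yes

Ax = [-2, 16, -13] = b ✓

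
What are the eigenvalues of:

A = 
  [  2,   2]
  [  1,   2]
λ = 2 + √2, 2 - √2  (≈ 3.414, 0.5858)

tr(A) = 4, det(A) = 2
Characteristic polynomial: λ² - tr(A)λ + det(A) = λ² - 4λ + 2
λ² - 4λ + 2 = 0  ⇒  λ = (4 ± √((-4)² - 4·(2)))/2 = (4 ± √(8))/2
  = 2 + √2,  2 - √2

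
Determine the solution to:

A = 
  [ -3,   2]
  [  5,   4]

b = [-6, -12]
x = [0, -3]

Row reduce the augmented matrix [A|b]:
R2 → R2 + (5/3)·R1
REF = 
  [  -3,    2,   -6]
  [   0, 22/3,  -22]

Back-substitution:
x₂ = (-22) / (22/3) = -3
x₁ = (-6 - (2)(-3)) / (-3) = 0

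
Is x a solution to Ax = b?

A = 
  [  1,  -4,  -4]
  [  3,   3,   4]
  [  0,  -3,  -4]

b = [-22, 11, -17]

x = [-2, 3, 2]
Yes

Ax = [-22, 11, -17] = b ✓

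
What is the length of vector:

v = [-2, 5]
5.385

||v||₂ = √((-2)² + (5)²) = √29 = 5.385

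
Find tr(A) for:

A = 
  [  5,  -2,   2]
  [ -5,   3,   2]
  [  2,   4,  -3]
5

tr(A) = 5 + 3 + -3 = 5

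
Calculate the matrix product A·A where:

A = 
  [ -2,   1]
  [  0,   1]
A² = A·A:
A²[1,1] = (-2)(-2) + (1)(0) = 4
A²[1,2] = (-2)(1) + (1)(1) = -1
A²[2,1] = (0)(-2) + (1)(0) = 0
A²[2,2] = (0)(1) + (1)(1) = 1
A² = 
  [  4,  -1]
  [  0,   1]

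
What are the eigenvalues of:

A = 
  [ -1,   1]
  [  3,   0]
λ = (-1 + √13)/2, (-1 - √13)/2  (≈ 1.303, -2.303)

tr(A) = -1, det(A) = -3
Characteristic polynomial: λ² - tr(A)λ + det(A) = λ² + λ - 3
λ² + λ - 3 = 0  ⇒  λ = (-1 ± √((1)² - 4·(-3)))/2 = (-1 ± √(13))/2
  = (-1 + √13)/2,  (-1 - √13)/2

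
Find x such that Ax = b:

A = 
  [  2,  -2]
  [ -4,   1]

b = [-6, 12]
Row reduce the augmented matrix [A|b]:
R2 → R2 + (2)·R1
REF = 
  [  2,  -2,  -6]
  [  0,  -3,   0]

Back-substitution:
x₂ = 0 / (-3) = 0
x₁ = (-6 - (-2)(0)) / 2 = -3

x = [-3, 0]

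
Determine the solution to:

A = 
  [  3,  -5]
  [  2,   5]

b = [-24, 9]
x = [-3, 3]

Row reduce the augmented matrix [A|b]:
R2 → R2 - (2/3)·R1
REF = 
  [   3,   -5,  -24]
  [   0, 25/3,   25]

Back-substitution:
x₂ = 25 / (25/3) = 3
x₁ = (-24 - (-5)(3)) / 3 = -3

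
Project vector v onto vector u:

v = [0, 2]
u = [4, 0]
proj_u(v) = [0, 0]

v·u = (0)(4) + (2)(0) = 0
u·u = (4)² + (0)² = 16
proj_u(v) = (v·u / u·u) × u = (0/16) × u = (0) × u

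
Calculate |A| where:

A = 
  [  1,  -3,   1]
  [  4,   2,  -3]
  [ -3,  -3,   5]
28

Cofactor expansion along row 1:
det(A) = (1)·((2)(5) - (-3)(-3)) - (-3)·((4)(5) - (-3)(-3)) + (1)·((4)(-3) - (2)(-3))
  = (1)(1) - (-3)(11) + (1)(-6)
  = 28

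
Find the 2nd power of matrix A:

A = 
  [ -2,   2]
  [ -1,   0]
A² = A·A:
A²[1,1] = (-2)(-2) + (2)(-1) = 2
A²[1,2] = (-2)(2) + (2)(0) = -4
A²[2,1] = (-1)(-2) + (0)(-1) = 2
A²[2,2] = (-1)(2) + (0)(0) = -2
A² = 
  [  2,  -4]
  [  2,  -2]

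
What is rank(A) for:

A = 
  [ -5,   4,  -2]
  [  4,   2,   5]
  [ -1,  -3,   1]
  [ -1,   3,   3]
Row reduce:
R2 → R2 + (4/5)·R1
R3 → R3 - (1/5)·R1
R4 → R4 - (1/5)·R1
R3 → R3 + (19/26)·R2
R4 → R4 - (11/26)·R2
R4 → R4 - (51/101)·R3
REF = 
  [    -5,      4,     -2]
  [     0,   26/5,   17/5]
  [     0,      0, 101/26]
  [     0,      0,      0]
Pivot columns: 1, 2, 3 → 3 pivots.

rank(A) = 3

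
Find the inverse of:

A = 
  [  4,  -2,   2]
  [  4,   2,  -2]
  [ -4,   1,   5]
det(A) = (4)·((2)(5) - (-2)(1)) - (-2)·((4)(5) - (-2)(-4)) + (2)·((4)(1) - (2)(-4))
  = (4)(12) - (-2)(12) + (2)(12)
  = 96
det(A) = 96 ≠ 0, so A is invertible.

Cofactors Cᵢⱼ = (-1)ⁱ⁺ʲ·Mᵢⱼ:
C = 
  [ 12, -12,  12]
  [ 12,  28,   4]
  [  0,  16,  16]

adj(A) = Cᵀ:
adj(A) = 
  [ 12,  12,   0]
  [-12,  28,  16]
  [ 12,   4,  16]

A⁻¹ = (1/96) · adj(A):
A⁻¹ = 
  [ 1/8,  1/8,    0]
  [-1/8, 7/24,  1/6]
  [ 1/8, 1/24,  1/6]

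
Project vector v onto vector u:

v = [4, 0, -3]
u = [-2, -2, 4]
proj_u(v) = [5/3, 5/3, -10/3]

v·u = (4)(-2) + (0)(-2) + (-3)(4) = -20
u·u = (-2)² + (-2)² + (4)² = 24
proj_u(v) = (v·u / u·u) × u = (-20/24) × u = (-5/6) × u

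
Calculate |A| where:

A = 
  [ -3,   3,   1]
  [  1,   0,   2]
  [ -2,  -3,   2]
Cofactor expansion along row 1:
det(A) = (-3)·((0)(2) - (2)(-3)) - (3)·((1)(2) - (2)(-2)) + (1)·((1)(-3) - (0)(-2))
  = (-3)(6) - (3)(6) + (1)(-3)
  = -39

det(A) = -39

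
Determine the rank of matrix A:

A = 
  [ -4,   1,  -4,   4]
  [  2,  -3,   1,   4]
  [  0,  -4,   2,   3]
Row reduce:
R2 → R2 + (1/2)·R1
R3 → R3 - (8/5)·R2
REF = 
  [   -4,     1,    -4,     4]
  [    0,  -5/2,    -1,     6]
  [    0,     0,  18/5, -33/5]
Pivot columns: 1, 2, 3 → 3 pivots.

rank(A) = 3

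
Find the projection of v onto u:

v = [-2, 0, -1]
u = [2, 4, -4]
proj_u(v) = [0, 0, 0]

v·u = (-2)(2) + (0)(4) + (-1)(-4) = 0
u·u = (2)² + (4)² + (-4)² = 36
proj_u(v) = (v·u / u·u) × u = (0/36) × u = (0) × u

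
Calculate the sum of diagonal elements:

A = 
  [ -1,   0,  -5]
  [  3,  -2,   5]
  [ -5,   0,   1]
-2

tr(A) = -1 + -2 + 1 = -2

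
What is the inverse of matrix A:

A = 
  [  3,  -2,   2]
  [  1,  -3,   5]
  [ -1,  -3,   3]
det(A) = (3)·((-3)(3) - (5)(-3)) - (-2)·((1)(3) - (5)(-1)) + (2)·((1)(-3) - (-3)(-1))
  = (3)(6) - (-2)(8) + (2)(-6)
  = 22
det(A) = 22 ≠ 0, so A is invertible.

Cofactors Cᵢⱼ = (-1)ⁱ⁺ʲ·Mᵢⱼ:
C = 
  [  6,  -8,  -6]
  [  0,  11,  11]
  [ -4, -13,  -7]

adj(A) = Cᵀ:
adj(A) = 
  [  6,   0,  -4]
  [ -8,  11, -13]
  [ -6,  11,  -7]

A⁻¹ = (1/22) · adj(A):
A⁻¹ = 
  [  3/11,      0,  -2/11]
  [ -4/11,    1/2, -13/22]
  [ -3/11,    1/2,  -7/22]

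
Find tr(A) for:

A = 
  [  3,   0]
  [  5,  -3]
0

tr(A) = 3 + -3 = 0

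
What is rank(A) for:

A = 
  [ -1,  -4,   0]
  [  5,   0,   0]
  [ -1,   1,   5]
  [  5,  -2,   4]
Row reduce:
R2 → R2 + (5)·R1
R3 → R3 - (1)·R1
R4 → R4 + (5)·R1
R3 → R3 + (1/4)·R2
R4 → R4 - (11/10)·R2
R4 → R4 - (4/5)·R3
REF = 
  [ -1,  -4,   0]
  [  0, -20,   0]
  [  0,   0,   5]
  [  0,   0,   0]
Pivot columns: 1, 2, 3 → 3 pivots.

rank(A) = 3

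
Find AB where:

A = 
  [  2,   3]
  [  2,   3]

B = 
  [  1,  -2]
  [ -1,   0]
AB = 
  [ -1,  -4]
  [ -1,  -4]

A is 2×2 and B is 2×2, so AB is 2×2. Each entry is (row of A)·(column of B):
AB[1,1] = (2)(1) + (3)(-1) = -1
AB[1,2] = (2)(-2) + (3)(0) = -4
AB[2,1] = (2)(1) + (3)(-1) = -1
AB[2,2] = (2)(-2) + (3)(0) = -4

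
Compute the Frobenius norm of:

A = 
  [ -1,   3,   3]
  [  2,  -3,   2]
||A||_F = 6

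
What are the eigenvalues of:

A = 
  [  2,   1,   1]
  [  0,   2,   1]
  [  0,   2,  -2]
λ = 2, √6, -√6  (≈ 2, 2.449, -2.449)

Characteristic polynomial: det(λI - A) = λ³ - 2λ² - 6λ + 12
Testing integer divisors of the constant term: p(2) = 0, so (λ - 2) is a factor:
p(λ) = (λ - 2)(λ² - 6)
λ² - 6 = 0  ⇒  λ = (0 ± √((0)² - 4·(-6)))/2 = (0 ± √(24))/2
  = √6,  -√6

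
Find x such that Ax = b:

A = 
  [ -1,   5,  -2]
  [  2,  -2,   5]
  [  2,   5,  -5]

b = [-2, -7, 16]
Row reduce the augmented matrix [A|b]:
R2 → R2 + (2)·R1
R3 → R3 + (2)·R1
R3 → R3 - (15/8)·R2
REF = 
  [   -1,     5,    -2,    -2]
  [    0,     8,     1,   -11]
  [    0,     0, -87/8, 261/8]

Back-substitution:
x₃ = (261/8) / (-87/8) = -3
x₂ = (-11 - (1)(-3)) / 8 = -1
x₁ = (-2 - (5)(-1) - (-2)(-3)) / (-1) = 3

x = [3, -1, -3]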